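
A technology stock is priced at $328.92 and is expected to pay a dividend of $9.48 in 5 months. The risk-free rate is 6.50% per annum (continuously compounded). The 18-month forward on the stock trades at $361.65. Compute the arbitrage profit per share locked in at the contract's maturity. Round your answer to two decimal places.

PV(dividends) I = 9.48·e^(−0.0650·5/12) = 9.2267
Fair forward F* = (S − I)·e^(rT) = (328.92 − 9.2267)·e^0.097500 = 319.6933 × 1.102411 = 352.4334
Market $361.65 > fair 352.4334: forward overpriced → cash-and-carry (borrow at r, buy the stock and collect the dividends, short the forward).
Profit at T = |F_mkt − F*| = |361.65 − 352.4334| = $9.22 per share

$9.22 per share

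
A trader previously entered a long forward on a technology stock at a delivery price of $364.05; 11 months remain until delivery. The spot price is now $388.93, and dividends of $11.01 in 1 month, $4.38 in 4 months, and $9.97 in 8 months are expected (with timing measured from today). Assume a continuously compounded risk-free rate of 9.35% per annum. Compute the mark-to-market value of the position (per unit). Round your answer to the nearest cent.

PV(remaining dividends) I = 11.01·e^(−0.0935·1/12) + 4.38·e^(−0.0935·4/12) + 9.97·e^(−0.0935·8/12) = 24.5377
Current forward F = (S − I)·e^(rT) = (388.93 − 24.5377)·e^(0.0935·11/12) = 364.3923 × 1.089489 = 397.0014
Value (long) = (F − K)·e^(−rT) = (397.0014 − 364.05) × 0.917862 = 30.2448
Value = $30.24

$30.24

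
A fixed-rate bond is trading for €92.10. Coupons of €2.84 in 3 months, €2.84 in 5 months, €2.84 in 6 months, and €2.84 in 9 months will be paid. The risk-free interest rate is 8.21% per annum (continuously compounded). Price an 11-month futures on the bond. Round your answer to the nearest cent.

PV(coupons) I = 2.84·e^(−0.0821·3/12) + 2.84·e^(−0.0821·5/12) + 2.84·e^(−0.0821·6/12) + 2.84·e^(−0.0821·9/12)
I = 2.7823 + 2.7445 + 2.7258 + 2.6704 = 10.9230
F = (S − I)·e^(rT) = (92.10 − 10.9230) · e^(0.0821·11/12)
= 81.1770 · e^0.075258 = 81.1770 × 1.078162 = €87.52

€87.52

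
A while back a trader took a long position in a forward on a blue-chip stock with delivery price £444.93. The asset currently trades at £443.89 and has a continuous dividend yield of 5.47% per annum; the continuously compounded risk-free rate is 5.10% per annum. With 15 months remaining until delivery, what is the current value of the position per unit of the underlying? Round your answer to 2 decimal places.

-£2.90

Current fair forward for the remaining 15 months: F = S·e^((r − q)·T), (r − q) = 0.0510 − 0.0547 = -0.0037
F = 443.89 · e^(-0.0037 × 15/12) = 443.89 × 0.995386 = 441.8419
Value of long forward = (F − K)·e^(−rT) = (441.8419 − 444.93) · e^(−0.0510·15/12)
= -3.0881 × 0.938240 = -2.90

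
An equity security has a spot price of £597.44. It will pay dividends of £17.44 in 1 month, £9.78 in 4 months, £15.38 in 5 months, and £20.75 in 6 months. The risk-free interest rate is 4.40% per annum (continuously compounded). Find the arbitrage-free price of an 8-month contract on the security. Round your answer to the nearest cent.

PV(dividends) I = 17.44·e^(−0.0440·1/12) + 9.78·e^(−0.0440·4/12) + 15.38·e^(−0.0440·5/12) + 20.75·e^(−0.0440·6/12)
I = 17.3762 + 9.6376 + 15.1006 + 20.2985 = 62.4129
F = (S − I)·e^(rT) = (597.44 − 62.4129) · e^(0.0440·8/12)
= 535.0271 · e^0.029333 = 535.0271 × 1.029767 = £550.95

£550.95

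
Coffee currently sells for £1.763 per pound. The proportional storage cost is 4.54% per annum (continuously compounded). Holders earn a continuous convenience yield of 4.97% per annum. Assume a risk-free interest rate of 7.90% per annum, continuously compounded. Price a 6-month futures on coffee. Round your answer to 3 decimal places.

Net carry = r + u − y = 0.0790 + 0.0454 − 0.0497 = 0.0747
F = S·e^((r+u−y)T) = 1.763 · e^(0.0747 × 6/12) = 1.763 · e^0.037350
= 1.763 × 1.038056 = £1.830 per pound

£1.830 per pound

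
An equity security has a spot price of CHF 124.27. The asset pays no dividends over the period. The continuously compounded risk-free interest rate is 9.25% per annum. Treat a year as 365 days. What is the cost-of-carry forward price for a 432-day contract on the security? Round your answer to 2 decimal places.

F = S·e^(rT) = 124.27 · e^(0.0925 × 432/365)
= 124.27 · e^0.109479 = 124.27 × 1.115697
F = CHF 138.65

CHF 138.65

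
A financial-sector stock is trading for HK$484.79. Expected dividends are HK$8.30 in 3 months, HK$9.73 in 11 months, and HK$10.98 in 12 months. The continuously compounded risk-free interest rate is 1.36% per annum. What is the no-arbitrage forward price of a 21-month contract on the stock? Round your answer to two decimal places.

HK$467.06

PV(dividends) I = 8.30·e^(−0.0136·3/12) + 9.73·e^(−0.0136·11/12) + 10.98·e^(−0.0136·12/12)
I = 8.2718 + 9.6095 + 10.8317 = 28.7130
F = (S − I)·e^(rT) = (484.79 − 28.7130) · e^(0.0136·21/12)
= 456.0770 · e^0.023800 = 456.0770 × 1.024085 = HK$467.06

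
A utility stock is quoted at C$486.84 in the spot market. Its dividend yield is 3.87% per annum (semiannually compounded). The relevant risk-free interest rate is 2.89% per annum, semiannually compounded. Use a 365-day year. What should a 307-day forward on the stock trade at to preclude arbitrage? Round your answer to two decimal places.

C$482.91

F = S · (1+r/2)^(2T) / (1+q/2)^(2T)
= 486.84 × 1.024427 / 1.032765 = 486.84 × 0.991927
F = C$482.91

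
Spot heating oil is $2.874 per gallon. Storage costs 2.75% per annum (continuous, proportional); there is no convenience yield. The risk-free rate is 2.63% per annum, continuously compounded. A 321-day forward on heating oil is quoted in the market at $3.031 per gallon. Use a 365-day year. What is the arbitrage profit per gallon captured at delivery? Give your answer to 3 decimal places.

Fair forward: F* = S·e^(carry·T), with carry = (r + u) = 0.0263 + 0.0275 = 0.0538
F* = 2.874 · e^(0.0538 × 321/365) = 2.874 · e^0.047315 = 2.874 × 1.048452 = $3.0133
Market $3.031 > fair $3.0133: forward overpriced → cash-and-carry (buy spot, short the forward).
At maturity, profit = |F_mkt − F*| = |3.031 − 3.0133| = $0.018 per gallon

$0.018 per gallon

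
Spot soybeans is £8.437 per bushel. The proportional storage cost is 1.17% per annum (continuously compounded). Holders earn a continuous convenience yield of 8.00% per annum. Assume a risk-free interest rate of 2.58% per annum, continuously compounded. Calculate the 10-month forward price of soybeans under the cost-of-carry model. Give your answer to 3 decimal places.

£8.143 per bushel

Net carry = r + u − y = 0.0258 + 0.0117 − 0.0800 = -0.0425
F = S·e^((r+u−y)T) = 8.437 · e^(-0.0425 × 10/12) = 8.437 · e^-0.035417
= 8.437 × 0.965203 = £8.143 per bushel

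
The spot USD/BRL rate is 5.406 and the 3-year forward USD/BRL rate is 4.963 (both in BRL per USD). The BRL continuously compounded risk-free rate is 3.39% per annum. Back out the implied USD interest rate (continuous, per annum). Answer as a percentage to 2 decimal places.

F = S·e^((r_BRL − r_USD)T) ⇒ r_USD = r_BRL − ln(F/S)/T
ln(4.963/5.406) = -0.085499; /(3) = -0.028500
r_USD = 0.0339 + 0.028500 = 0.062400
r_USD = 6.24%

6.24%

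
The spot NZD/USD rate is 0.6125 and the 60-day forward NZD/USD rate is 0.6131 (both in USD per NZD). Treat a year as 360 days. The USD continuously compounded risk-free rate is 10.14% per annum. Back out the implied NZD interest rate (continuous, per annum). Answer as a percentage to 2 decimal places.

9.55%

F = S·e^((r_USD − r_NZD)T) ⇒ r_NZD = r_USD − ln(F/S)/T
ln(0.6131/0.6125) = 0.000979; /(60/360) = 0.005874
r_NZD = 0.1014 − 0.005874 = 0.095526
r_NZD = 9.55%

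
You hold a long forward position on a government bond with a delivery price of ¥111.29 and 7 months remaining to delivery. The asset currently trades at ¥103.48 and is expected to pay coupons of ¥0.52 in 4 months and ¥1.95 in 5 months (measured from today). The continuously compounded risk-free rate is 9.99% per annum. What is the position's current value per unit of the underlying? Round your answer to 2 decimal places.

-¥3.88

PV(remaining coupons) I = 0.52·e^(−0.0999·4/12) + 1.95·e^(−0.0999·5/12) = 2.3735
Current forward F = (S − I)·e^(rT) = (103.48 − 2.3735)·e^(0.0999·7/12) = 101.1065 × 1.060006 = 107.1735
Value (long) = (F − K)·e^(−rT) = (107.1735 − 111.29) × 0.943390 = -3.8835
Value = -¥3.88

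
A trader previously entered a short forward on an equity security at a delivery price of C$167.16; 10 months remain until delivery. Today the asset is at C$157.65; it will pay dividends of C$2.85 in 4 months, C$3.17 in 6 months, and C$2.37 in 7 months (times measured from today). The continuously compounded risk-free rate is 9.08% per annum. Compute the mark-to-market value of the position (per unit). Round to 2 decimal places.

PV(remaining dividends) I = 2.85·e^(−0.0908·4/12) + 3.17·e^(−0.0908·6/12) + 2.37·e^(−0.0908·7/12) = 8.0421
Current forward F = (S − I)·e^(rT) = (157.65 − 8.0421)·e^(0.0908·10/12) = 149.6079 × 1.078603 = 161.3675
Value (long) = (F − K)·e^(−rT) = (161.3675 − 167.16) × 0.927125 = -5.3704
Short position value = −(long value) = C$5.37

C$5.37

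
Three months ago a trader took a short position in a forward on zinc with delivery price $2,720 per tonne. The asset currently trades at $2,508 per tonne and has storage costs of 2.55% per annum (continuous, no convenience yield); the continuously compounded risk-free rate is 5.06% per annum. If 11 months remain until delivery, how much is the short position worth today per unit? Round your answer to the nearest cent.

$29.40 per tonne

Current fair forward for the remaining 11 months: F = S·e^((r + u)·T), (r + u) = 0.0506 + 0.0255 = 0.0761
F = 2508 · e^(0.0761 × 11/12) = 2508 × 1.07224902 = 2689.2005
Value of long forward = (F − K)·e^(−rT) = (2689.2005 − 2720) · e^(−0.0506·11/12)
= -30.7995 × 0.95467593 = -29.40
Short position value = −(long value) = $29.40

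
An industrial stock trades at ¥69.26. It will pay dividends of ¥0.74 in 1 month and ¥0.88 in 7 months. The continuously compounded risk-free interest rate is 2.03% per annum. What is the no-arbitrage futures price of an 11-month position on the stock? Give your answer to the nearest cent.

¥68.92

PV(dividends) I = 0.74·e^(−0.0203·1/12) + 0.88·e^(−0.0203·7/12)
I = 0.7387 + 0.8696 = 1.6083
F = (S − I)·e^(rT) = (69.26 − 1.6083) · e^(0.0203·11/12)
= 67.6517 · e^0.018608 = 67.6517 × 1.018782 = ¥68.92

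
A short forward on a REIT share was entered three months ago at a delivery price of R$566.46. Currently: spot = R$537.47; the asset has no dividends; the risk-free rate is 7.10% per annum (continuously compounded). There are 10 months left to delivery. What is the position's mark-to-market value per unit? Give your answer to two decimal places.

-R$3.55

Current fair forward for the remaining 10 months: F = S·e^(r·T), r = 0.0710
F = 537.47 · e^(0.0710 × 10/12) = 537.47 × 1.060952 = 570.2299
Value of long forward = (F − K)·e^(−rT) = (570.2299 − 566.46) · e^(−0.0710·10/12)
= 3.7699 × 0.942550 = 3.55
Short position value = −(long value) = -R$3.55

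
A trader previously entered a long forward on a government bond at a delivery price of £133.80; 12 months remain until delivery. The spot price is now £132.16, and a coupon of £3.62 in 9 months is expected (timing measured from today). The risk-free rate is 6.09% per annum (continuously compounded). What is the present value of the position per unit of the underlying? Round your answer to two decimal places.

PV(remaining coupons) I = 3.62·e^(−0.0609·9/12) = 3.4584
Current forward F = (S − I)·e^(rT) = (132.16 − 3.4584)·e^(0.0609·12/12) = 128.7016 × 1.062793 = 136.7832
Value (long) = (F − K)·e^(−rT) = (136.7832 − 133.80) × 0.940917 = 2.8069
Value = £2.81

£2.81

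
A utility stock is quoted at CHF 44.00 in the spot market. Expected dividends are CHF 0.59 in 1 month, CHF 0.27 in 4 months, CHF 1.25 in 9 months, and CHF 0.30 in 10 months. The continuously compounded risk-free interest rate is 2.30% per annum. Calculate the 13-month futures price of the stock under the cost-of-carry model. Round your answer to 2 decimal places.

PV(dividends) I = 0.59·e^(−0.0230·1/12) + 0.27·e^(−0.0230·4/12) + 1.25·e^(−0.0230·9/12) + 0.30·e^(−0.0230·10/12)
I = 0.5889 + 0.2679 + 1.2286 + 0.2943 = 2.3797
F = (S − I)·e^(rT) = (44.00 − 2.3797) · e^(0.0230·13/12)
= 41.6203 · e^0.024917 = 41.6203 × 1.025230 = CHF 42.67

CHF 42.67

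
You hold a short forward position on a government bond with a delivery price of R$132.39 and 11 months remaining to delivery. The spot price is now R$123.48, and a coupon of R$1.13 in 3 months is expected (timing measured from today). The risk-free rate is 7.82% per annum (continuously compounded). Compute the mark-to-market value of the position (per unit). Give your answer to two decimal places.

R$0.86

PV(remaining coupons) I = 1.13·e^(−0.0782·3/12) = 1.1081
Current forward F = (S − I)·e^(rT) = (123.48 − 1.1081)·e^(0.0782·11/12) = 122.3719 × 1.074315 = 131.4660
Value (long) = (F − K)·e^(−rT) = (131.4660 − 132.39) × 0.930826 = -0.8601
Short position value = −(long value) = R$0.86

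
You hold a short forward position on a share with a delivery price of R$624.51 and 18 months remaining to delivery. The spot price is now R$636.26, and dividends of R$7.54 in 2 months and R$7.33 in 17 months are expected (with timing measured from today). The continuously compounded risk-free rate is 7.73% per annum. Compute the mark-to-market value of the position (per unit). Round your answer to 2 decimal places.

-R$66.11

PV(remaining dividends) I = 7.54·e^(−0.0773·2/12) + 7.33·e^(−0.0773·17/12) = 14.0132
Current forward F = (S − I)·e^(rT) = (636.26 − 14.0132)·e^(0.0773·18/12) = 622.2468 × 1.122940 = 698.7458
Value (long) = (F − K)·e^(−rT) = (698.7458 − 624.51) × 0.890520 = 66.1085
Short position value = −(long value) = -R$66.11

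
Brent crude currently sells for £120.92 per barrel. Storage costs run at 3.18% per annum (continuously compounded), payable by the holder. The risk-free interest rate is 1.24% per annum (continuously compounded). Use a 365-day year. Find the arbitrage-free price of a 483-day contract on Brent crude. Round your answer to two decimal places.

Net carry = r + u − y = 0.0124 + 0.0318 − 0.0000 = 0.0442
F = S·e^((r+u−y)T) = 120.92 · e^(0.0442 × 483/365) = 120.92 · e^0.058489
= 120.92 × 1.060233 = £128.20 per barrel

£128.20 per barrel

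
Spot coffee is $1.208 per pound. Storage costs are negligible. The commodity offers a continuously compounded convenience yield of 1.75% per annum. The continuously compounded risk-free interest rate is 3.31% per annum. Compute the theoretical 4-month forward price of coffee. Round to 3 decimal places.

Net carry = r + u − y = 0.0331 + 0.0000 − 0.0175 = 0.0156
F = S·e^((r+u−y)T) = 1.208 · e^(0.0156 × 4/12) = 1.208 · e^0.005200
= 1.208 × 1.005214 = $1.214 per pound

$1.214 per pound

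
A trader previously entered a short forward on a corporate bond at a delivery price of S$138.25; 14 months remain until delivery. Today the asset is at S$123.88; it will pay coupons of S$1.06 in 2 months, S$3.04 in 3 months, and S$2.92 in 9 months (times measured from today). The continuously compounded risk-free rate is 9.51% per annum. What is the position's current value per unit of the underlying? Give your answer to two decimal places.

S$6.58

PV(remaining coupons) I = 1.06·e^(−0.0951·2/12) + 3.04·e^(−0.0951·3/12) + 2.92·e^(−0.0951·9/12) = 6.7309
Current forward F = (S − I)·e^(rT) = (123.88 − 6.7309)·e^(0.0951·14/12) = 117.1491 × 1.117339 = 130.8953
Value (long) = (F − K)·e^(−rT) = (130.8953 − 138.25) × 0.894983 = -6.5823
Short position value = −(long value) = S$6.58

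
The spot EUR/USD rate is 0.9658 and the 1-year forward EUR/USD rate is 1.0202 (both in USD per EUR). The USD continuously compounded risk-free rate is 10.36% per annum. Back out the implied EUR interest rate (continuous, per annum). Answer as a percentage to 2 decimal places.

F = S·e^((r_USD − r_EUR)T) ⇒ r_EUR = r_USD − ln(F/S)/T
ln(1.0202/0.9658) = 0.054797; /(1) = 0.054797
r_EUR = 0.1036 − 0.054797 = 0.048803
r_EUR = 4.88%

4.88%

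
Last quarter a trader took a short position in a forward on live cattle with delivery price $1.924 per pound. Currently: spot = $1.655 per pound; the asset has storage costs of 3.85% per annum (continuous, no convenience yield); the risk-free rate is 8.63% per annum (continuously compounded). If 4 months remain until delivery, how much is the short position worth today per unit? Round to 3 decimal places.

Current fair forward for the remaining 4 months: F = S·e^((r + u)·T), (r + u) = 0.0863 + 0.0385 = 0.1248
F = 1.655 · e^(0.1248 × 4/12) = 1.655 × 1.042477 = 1.7253
Value of long forward = (F − K)·e^(−rT) = (1.7253 − 1.924) · e^(−0.0863·4/12)
= -0.1987 × 0.971643 = -0.193
Short position value = −(long value) = $0.193

$0.193 per pound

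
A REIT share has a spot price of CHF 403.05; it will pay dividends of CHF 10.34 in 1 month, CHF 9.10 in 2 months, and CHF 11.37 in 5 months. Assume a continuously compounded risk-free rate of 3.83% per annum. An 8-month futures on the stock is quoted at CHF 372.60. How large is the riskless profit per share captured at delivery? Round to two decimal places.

CHF 9.54 per share

PV(dividends) I = 10.34·e^(−0.0383·1/12) + 9.10·e^(−0.0383·2/12) + 11.37·e^(−0.0383·5/12) = 30.5391
Fair futures F* = (S − I)·e^(rT) = (403.05 − 30.5391)·e^0.025533 = 372.5109 × 1.025862 = 382.1448
Market CHF 372.60 < fair 382.1448: forward underpriced → reverse cash-and-carry (short the stock, invest proceeds at r, pay the dividends, go long the forward).
Profit at T = |F_mkt − F*| = |372.60 − 382.1448| = CHF 9.54 per share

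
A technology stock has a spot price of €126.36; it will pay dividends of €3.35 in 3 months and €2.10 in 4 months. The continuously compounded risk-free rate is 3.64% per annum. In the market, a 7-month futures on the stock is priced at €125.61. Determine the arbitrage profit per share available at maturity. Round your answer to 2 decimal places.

€2.05 per share

PV(dividends) I = 3.35·e^(−0.0364·3/12) + 2.10·e^(−0.0364·4/12) = 5.3943
Fair futures F* = (S − I)·e^(rT) = (126.36 − 5.3943)·e^0.021233 = 120.9657 × 1.021460 = 123.5616
Market €125.61 > fair 123.5616: forward overpriced → cash-and-carry (borrow at r, buy the stock and collect the dividends, short the forward).
Profit at T = |F_mkt − F*| = |125.61 − 123.5616| = €2.05 per share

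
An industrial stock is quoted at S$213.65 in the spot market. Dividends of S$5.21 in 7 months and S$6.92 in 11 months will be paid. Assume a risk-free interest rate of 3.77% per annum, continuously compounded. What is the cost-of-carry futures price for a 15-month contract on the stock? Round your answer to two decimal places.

S$211.61

PV(dividends) I = 5.21·e^(−0.0377·7/12) + 6.92·e^(−0.0377·11/12)
I = 5.0967 + 6.6849 = 11.7816
F = (S − I)·e^(rT) = (213.65 − 11.7816) · e^(0.0377·15/12)
= 201.8684 · e^0.047125 = 201.8684 × 1.048253 = S$211.61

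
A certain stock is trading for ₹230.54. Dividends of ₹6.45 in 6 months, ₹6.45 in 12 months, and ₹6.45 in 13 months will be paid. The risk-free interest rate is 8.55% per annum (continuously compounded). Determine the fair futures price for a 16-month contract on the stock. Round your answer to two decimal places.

₹238.23

PV(dividends) I = 6.45·e^(−0.0855·6/12) + 6.45·e^(−0.0855·12/12) + 6.45·e^(−0.0855·13/12)
I = 6.1801 + 5.9214 + 5.8794 = 17.9809
F = (S − I)·e^(rT) = (230.54 − 17.9809) · e^(0.0855·16/12)
= 212.5591 · e^0.114000 = 212.5591 × 1.120752 = ₹238.23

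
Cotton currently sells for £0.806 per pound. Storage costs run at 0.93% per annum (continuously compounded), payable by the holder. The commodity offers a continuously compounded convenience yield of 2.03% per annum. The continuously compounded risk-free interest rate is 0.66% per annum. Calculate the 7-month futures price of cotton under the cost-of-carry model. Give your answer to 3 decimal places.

£0.804 per pound

Net carry = r + u − y = 0.0066 + 0.0093 − 0.0203 = -0.0044
F = S·e^((r+u−y)T) = 0.806 · e^(-0.0044 × 7/12) = 0.806 · e^-0.002567
= 0.806 × 0.997436 = £0.804 per pound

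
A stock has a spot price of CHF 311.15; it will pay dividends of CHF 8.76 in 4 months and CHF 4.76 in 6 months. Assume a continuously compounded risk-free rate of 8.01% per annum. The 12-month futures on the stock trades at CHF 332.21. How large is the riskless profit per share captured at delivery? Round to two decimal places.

CHF 9.31 per share

PV(dividends) I = 8.76·e^(−0.0801·4/12) + 4.76·e^(−0.0801·6/12) = 13.1023
Fair futures F* = (S − I)·e^(rT) = (311.15 − 13.1023)·e^0.080100 = 298.0477 × 1.083395 = 322.9034
Market CHF 332.21 > fair 322.9034: forward overpriced → cash-and-carry (borrow at r, buy the stock and collect the dividends, short the forward).
Profit at T = |F_mkt − F*| = |332.21 − 322.9034| = CHF 9.31 per share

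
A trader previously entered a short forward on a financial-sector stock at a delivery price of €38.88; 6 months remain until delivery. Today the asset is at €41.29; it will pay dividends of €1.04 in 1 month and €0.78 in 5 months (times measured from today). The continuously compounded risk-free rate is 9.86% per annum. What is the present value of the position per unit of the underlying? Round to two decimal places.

PV(remaining dividends) I = 1.04·e^(−0.0986·1/12) + 0.78·e^(−0.0986·5/12) = 1.7801
Current forward F = (S − I)·e^(rT) = (41.29 − 1.7801)·e^(0.0986·6/12) = 39.5099 × 1.050535 = 41.5065
Value (long) = (F − K)·e^(−rT) = (41.5065 − 38.88) × 0.951896 = 2.5002
Short position value = −(long value) = -€2.50

-€2.50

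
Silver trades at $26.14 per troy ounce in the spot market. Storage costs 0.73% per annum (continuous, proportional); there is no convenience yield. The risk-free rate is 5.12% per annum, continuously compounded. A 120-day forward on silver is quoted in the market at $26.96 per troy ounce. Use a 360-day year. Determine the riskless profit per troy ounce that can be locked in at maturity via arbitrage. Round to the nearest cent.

$0.31 per troy ounce

Fair forward: F* = S·e^(carry·T), with carry = (r + u) = 0.0512 + 0.0073 = 0.0585
F* = 26.14 · e^(0.0585 × 120/360) = 26.14 · e^0.019500 = 26.14 × 1.019691 = $26.6547
Market $26.96 > fair $26.6547: forward overpriced → cash-and-carry (buy spot, short the forward).
At maturity, profit = |F_mkt − F*| = |26.96 − 26.6547| = $0.31 per troy ounce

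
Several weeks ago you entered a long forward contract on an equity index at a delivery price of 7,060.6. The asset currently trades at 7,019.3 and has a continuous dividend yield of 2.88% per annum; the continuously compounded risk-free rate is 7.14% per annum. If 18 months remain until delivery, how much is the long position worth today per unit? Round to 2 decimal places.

379.03

Current fair forward for the remaining 18 months: F = S·e^((r − q)·T), (r − q) = 0.0714 − 0.0288 = 0.0426
F = 7019.3 · e^(0.0426 × 18/12) = 7019.3 × 1.06598579 = 7482.4741
Value of long forward = (F − K)·e^(−rT) = (7482.4741 − 7060.6) · e^(−0.0714·18/12)
= 421.8741 × 0.89843582 = 379.03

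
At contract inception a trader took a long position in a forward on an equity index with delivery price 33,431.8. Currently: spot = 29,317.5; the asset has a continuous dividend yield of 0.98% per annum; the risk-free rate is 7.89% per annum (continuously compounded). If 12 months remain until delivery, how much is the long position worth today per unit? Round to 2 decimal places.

-1863.82

Current fair forward for the remaining 12 months: F = S·e^((r − q)·T), (r − q) = 0.0789 − 0.0098 = 0.0691
F = 29317.5 · e^(0.0691 × 12/12) = 29317.5 × 1.07154336 = 31414.9725
Value of long forward = (F − K)·e^(−rT) = (31414.9725 − 33431.8) · e^(−0.0789·12/12)
= -2016.8275 × 0.92413233 = -1863.82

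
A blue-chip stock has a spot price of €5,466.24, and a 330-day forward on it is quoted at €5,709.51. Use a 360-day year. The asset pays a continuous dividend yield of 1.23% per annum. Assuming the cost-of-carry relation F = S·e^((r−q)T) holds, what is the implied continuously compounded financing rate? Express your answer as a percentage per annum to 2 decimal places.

5.98%

From F = S·e^((r−q)T): (r − q) = ln(F/S)/T
ln(5709.51/5466.24) = ln(1.044504) = 0.043542
(r − q) = 0.043542 / (330/360) = 0.047500
r = ln(F/S)/T + q = 0.047500 + 0.0123 = 0.059800
r = 5.98%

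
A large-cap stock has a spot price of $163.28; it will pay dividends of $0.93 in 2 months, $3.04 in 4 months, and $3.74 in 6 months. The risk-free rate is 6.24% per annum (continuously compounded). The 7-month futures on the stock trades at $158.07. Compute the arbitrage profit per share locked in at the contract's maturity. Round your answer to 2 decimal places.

$3.46 per share

PV(dividends) I = 0.93·e^(−0.0624·2/12) + 3.04·e^(−0.0624·4/12) + 3.74·e^(−0.0624·6/12) = 7.5229
Fair futures F* = (S − I)·e^(rT) = (163.28 − 7.5229)·e^0.036400 = 155.7571 × 1.037071 = 161.5312
Market $158.07 < fair 161.5312: forward underpriced → reverse cash-and-carry (short the stock, invest proceeds at r, pay the dividends, go long the forward).
Profit at T = |F_mkt − F*| = |158.07 − 161.5312| = $3.46 per share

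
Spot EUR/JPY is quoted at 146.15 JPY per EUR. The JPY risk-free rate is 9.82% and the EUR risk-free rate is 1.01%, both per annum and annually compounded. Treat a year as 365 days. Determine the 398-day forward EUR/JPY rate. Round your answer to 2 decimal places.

By covered interest parity, F = S · (1+r_JPY)^T / (1+r_EUR)^T
= 146.15 × 1.107540 / 1.011018 = 146.15 × 1.095470
F = 160.10 JPY per EUR

160.10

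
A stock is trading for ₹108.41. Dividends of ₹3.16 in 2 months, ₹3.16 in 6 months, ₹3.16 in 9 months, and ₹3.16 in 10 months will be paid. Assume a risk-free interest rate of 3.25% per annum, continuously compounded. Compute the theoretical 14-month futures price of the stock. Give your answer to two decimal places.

₹99.71

PV(dividends) I = 3.16·e^(−0.0325·2/12) + 3.16·e^(−0.0325·6/12) + 3.16·e^(−0.0325·9/12) + 3.16·e^(−0.0325·10/12)
I = 3.1429 + 3.1091 + 3.0839 + 3.0756 = 12.4115
F = (S − I)·e^(rT) = (108.41 − 12.4115) · e^(0.0325·14/12)
= 95.9985 · e^0.037917 = 95.9985 × 1.038645 = ₹99.71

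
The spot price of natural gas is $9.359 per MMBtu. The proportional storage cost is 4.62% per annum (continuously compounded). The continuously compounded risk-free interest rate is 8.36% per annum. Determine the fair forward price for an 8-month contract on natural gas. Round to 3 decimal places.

Net carry = r + u − y = 0.0836 + 0.0462 − 0.0000 = 0.1298
F = S·e^((r+u−y)T) = 9.359 · e^(0.1298 × 8/12) = 9.359 · e^0.086533
= 9.359 × 1.090387 = $10.205 per MMBtu

$10.205 per MMBtu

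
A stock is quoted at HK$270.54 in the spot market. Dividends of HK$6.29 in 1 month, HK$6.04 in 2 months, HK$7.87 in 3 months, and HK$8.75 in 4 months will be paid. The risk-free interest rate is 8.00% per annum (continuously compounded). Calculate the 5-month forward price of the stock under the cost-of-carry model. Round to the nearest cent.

HK$250.30

PV(dividends) I = 6.29·e^(−0.0800·1/12) + 6.04·e^(−0.0800·2/12) + 7.87·e^(−0.0800·3/12) + 8.75·e^(−0.0800·4/12)
I = 6.2482 + 5.9600 + 7.7142 + 8.5198 = 28.4422
F = (S − I)·e^(rT) = (270.54 − 28.4422) · e^(0.0800·5/12)
= 242.0978 · e^0.033333 = 242.0978 × 1.033895 = HK$250.30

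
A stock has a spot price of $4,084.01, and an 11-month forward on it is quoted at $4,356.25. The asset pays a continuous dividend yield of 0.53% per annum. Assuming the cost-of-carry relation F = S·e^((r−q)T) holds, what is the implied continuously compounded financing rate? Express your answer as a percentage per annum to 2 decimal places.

7.57%

From F = S·e^((r−q)T): (r − q) = ln(F/S)/T
ln(4356.25/4084.01) = ln(1.066660) = 0.064532
(r − q) = 0.064532 / (11/12) = 0.070399
r = ln(F/S)/T + q = 0.070399 + 0.0053 = 0.075699
r = 7.57%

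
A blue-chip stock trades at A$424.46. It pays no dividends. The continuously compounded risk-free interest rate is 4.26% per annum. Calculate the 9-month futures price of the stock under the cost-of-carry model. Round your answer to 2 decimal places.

F = S·e^(rT) = 424.46 · e^(0.0426 × 9/12)
= 424.46 · e^0.031950 = 424.46 × 1.032466
F = A$438.24

A$438.24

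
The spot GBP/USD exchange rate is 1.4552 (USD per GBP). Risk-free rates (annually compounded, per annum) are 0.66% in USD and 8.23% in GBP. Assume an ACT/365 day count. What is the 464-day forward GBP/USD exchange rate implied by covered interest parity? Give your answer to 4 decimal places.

1.3271

By covered interest parity, F = S · (1+r_USD)^T / (1+r_GBP)^T
= 1.4552 × 1.008398 / 1.105768 = 1.4552 × 0.911944
F = 1.3271 USD per GBP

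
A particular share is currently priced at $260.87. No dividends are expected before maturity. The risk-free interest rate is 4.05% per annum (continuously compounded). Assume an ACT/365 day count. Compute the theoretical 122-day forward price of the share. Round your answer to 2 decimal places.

F = S·e^(rT) = 260.87 · e^(0.0405 × 122/365)
= 260.87 · e^0.013537 = 260.87 × 1.013629
F = $264.43

$264.43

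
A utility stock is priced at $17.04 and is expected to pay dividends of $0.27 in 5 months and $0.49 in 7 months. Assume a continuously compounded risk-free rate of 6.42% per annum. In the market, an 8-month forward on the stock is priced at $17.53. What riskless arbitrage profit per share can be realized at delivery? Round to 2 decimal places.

PV(dividends) I = 0.27·e^(−0.0642·5/12) + 0.49·e^(−0.0642·7/12) = 0.7349
Fair forward F* = (S − I)·e^(rT) = (17.04 − 0.7349)·e^0.042800 = 16.3051 × 1.043729 = 17.0181
Market $17.53 > fair 17.0181: forward overpriced → cash-and-carry (borrow at r, buy the stock and collect the dividends, short the forward).
Profit at T = |F_mkt − F*| = |17.53 − 17.0181| = $0.51 per share

$0.51 per share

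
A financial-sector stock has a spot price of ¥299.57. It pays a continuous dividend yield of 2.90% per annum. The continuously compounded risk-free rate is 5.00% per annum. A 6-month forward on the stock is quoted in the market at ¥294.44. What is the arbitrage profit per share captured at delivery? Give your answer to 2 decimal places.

Fair forward: F* = S·e^(carry·T), with carry = (r − q) = 0.0500 − 0.0290 = 0.0210
F* = 299.57 · e^(0.0210 × 6/12) = 299.57 · e^0.010500 = 299.57 × 1.010555 = ¥302.7320
Market ¥294.44 < fair ¥302.7320: forward underpriced → reverse cash-and-carry (short spot, go long the forward).
At maturity, profit = |F_mkt − F*| = |294.44 − 302.7320| = ¥8.29 per share

¥8.29 per share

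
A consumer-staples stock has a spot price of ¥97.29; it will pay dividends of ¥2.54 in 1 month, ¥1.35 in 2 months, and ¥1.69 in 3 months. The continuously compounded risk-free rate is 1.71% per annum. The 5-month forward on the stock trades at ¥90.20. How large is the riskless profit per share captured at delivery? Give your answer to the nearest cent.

PV(dividends) I = 2.54·e^(−0.0171·1/12) + 1.35·e^(−0.0171·2/12) + 1.69·e^(−0.0171·3/12) = 5.5653
Fair forward F* = (S − I)·e^(rT) = (97.29 − 5.5653)·e^0.007125 = 91.7247 × 1.007150 = 92.3805
Market ¥90.20 < fair 92.3805: forward underpriced → reverse cash-and-carry (short the stock, invest proceeds at r, pay the dividends, go long the forward).
Profit at T = |F_mkt − F*| = |90.20 − 92.3805| = ¥2.18 per share

¥2.18 per share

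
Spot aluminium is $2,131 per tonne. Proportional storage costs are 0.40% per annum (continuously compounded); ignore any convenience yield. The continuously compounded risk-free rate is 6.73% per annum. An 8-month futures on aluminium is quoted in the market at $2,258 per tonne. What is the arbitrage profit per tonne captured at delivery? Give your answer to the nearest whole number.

Fair futures: F* = S·e^(carry·T), with carry = (r + u) = 0.0673 + 0.0040 = 0.0713
F* = 2131 · e^(0.0713 × 8/12) = 2131 · e^0.047533 = 2131 × 1.048681 = $2234.7392
Market $2258 > fair $2234.7392: forward overpriced → cash-and-carry (buy spot, short the forward).
At maturity, profit = |F_mkt − F*| = |2258 − 2234.7392| = $23 per tonne

$23 per tonne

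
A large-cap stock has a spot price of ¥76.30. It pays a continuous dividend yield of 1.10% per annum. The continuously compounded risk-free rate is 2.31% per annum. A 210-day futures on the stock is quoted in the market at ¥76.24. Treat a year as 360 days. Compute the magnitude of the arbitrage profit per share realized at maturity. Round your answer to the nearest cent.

Fair futures: F* = S·e^(carry·T), with carry = (r − q) = 0.0231 − 0.0110 = 0.0121
F* = 76.30 · e^(0.0121 × 210/360) = 76.30 · e^0.007058 = 76.30 × 1.007083 = ¥76.8404
Market ¥76.24 < fair ¥76.8404: forward underpriced → reverse cash-and-carry (short spot, go long the forward).
At maturity, profit = |F_mkt − F*| = |76.24 − 76.8404| = ¥0.60 per share

¥0.60 per share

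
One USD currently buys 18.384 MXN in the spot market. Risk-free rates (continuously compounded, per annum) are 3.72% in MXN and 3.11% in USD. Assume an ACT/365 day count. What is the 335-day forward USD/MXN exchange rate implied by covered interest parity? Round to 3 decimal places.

18.487

F = S·e^((r_MXN − r_USD)T) = 18.384 · e^((0.0372 − 0.0311) × 335/365)
= 18.384 · e^0.005599 = 18.384 × 1.005615
F = 18.487 MXN per USD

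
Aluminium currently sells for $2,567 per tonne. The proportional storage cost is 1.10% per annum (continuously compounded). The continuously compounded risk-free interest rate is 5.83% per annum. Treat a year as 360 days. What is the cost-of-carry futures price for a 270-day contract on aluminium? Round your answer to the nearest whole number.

$2,704 per tonne

Net carry = r + u − y = 0.0583 + 0.0110 − 0.0000 = 0.0693
F = S·e^((r+u−y)T) = 2567 · e^(0.0693 × 270/360) = 2567 · e^0.051975
= 2567 × 1.053349 = $2,704 per tonne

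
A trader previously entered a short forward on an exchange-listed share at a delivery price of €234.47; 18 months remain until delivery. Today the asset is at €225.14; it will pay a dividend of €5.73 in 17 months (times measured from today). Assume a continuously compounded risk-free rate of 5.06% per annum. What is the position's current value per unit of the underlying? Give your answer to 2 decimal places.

-€2.47

PV(remaining dividends) I = 5.73·e^(−0.0506·17/12) = 5.3336
Current forward F = (S − I)·e^(rT) = (225.14 − 5.3336)·e^(0.0506·18/12) = 219.8064 × 1.078855 = 237.1392
Value (long) = (F − K)·e^(−rT) = (237.1392 − 234.47) × 0.926909 = 2.4741
Short position value = −(long value) = -€2.47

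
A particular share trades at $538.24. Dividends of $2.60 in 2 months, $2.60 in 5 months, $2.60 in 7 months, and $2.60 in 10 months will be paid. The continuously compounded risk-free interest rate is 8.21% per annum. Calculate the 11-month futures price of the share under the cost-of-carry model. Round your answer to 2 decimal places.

PV(dividends) I = 2.60·e^(−0.0821·2/12) + 2.60·e^(−0.0821·5/12) + 2.60·e^(−0.0821·7/12) + 2.60·e^(−0.0821·10/12)
I = 2.5647 + 2.5126 + 2.4784 + 2.4281 = 9.9838
F = (S − I)·e^(rT) = (538.24 − 9.9838) · e^(0.0821·11/12)
= 528.2562 · e^0.075258 = 528.2562 × 1.078162 = $569.55

$569.55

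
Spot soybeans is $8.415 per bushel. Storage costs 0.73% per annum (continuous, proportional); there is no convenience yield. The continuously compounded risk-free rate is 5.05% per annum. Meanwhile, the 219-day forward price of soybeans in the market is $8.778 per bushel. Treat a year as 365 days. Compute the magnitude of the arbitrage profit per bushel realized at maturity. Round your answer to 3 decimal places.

Fair forward: F* = S·e^(carry·T), with carry = (r + u) = 0.0505 + 0.0073 = 0.0578
F* = 8.415 · e^(0.0578 × 219/365) = 8.415 · e^0.034680 = 8.415 × 1.035288 = $8.7119
Market $8.778 > fair $8.7119: forward overpriced → cash-and-carry (buy spot, short the forward).
At maturity, profit = |F_mkt − F*| = |8.778 − 8.7119| = $0.066 per bushel

$0.066 per bushel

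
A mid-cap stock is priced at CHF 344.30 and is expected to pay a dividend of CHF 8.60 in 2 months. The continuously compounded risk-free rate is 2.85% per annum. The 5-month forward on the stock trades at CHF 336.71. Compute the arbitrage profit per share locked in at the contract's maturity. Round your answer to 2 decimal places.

PV(dividends) I = 8.60·e^(−0.0285·2/12) = 8.5592
Fair forward F* = (S − I)·e^(rT) = (344.30 − 8.5592)·e^0.011875 = 335.7408 × 1.011946 = 339.7516
Market CHF 336.71 < fair 339.7516: forward underpriced → reverse cash-and-carry (short the stock, invest proceeds at r, pay the dividends, go long the forward).
Profit at T = |F_mkt − F*| = |336.71 − 339.7516| = CHF 3.04 per share

CHF 3.04 per share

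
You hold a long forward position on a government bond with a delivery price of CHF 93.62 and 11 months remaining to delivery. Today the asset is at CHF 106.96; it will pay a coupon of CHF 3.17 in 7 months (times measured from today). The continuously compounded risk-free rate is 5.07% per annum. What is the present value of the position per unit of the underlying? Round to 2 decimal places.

PV(remaining coupons) I = 3.17·e^(−0.0507·7/12) = 3.0776
Current forward F = (S − I)·e^(rT) = (106.96 − 3.0776)·e^(0.0507·11/12) = 103.8824 × 1.047572 = 108.8243
Value (long) = (F − K)·e^(−rT) = (108.8243 − 93.62) × 0.954588 = 14.5138
Value = CHF 14.51

CHF 14.51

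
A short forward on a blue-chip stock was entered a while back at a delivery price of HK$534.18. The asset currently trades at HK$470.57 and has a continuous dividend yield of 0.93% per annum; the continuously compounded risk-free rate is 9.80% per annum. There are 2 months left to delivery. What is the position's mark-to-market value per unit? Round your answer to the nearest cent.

Current fair forward for the remaining 2 months: F = S·e^((r − q)·T), (r − q) = 0.0980 − 0.0093 = 0.0887
F = 470.57 · e^(0.0887 × 2/12) = 470.57 × 1.014893 = 477.5782
Value of long forward = (F − K)·e^(−rT) = (477.5782 − 534.18) · e^(−0.0980·2/12)
= -56.6018 × 0.983799 = -55.68
Short position value = −(long value) = HK$55.68

HK$55.68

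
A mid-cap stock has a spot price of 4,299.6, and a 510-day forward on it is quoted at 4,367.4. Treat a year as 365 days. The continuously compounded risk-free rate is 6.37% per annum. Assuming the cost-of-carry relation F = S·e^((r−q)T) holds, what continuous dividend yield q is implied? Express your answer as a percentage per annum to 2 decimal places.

5.25%

From F = S·e^((r−q)T): (r − q) = ln(F/S)/T
ln(4367.4/4299.6) = ln(1.015769) = 0.015646
(r − q) = 0.015646 / (510/365) = 0.011198
q = r − ln(F/S)/T = 0.0637 − 0.011198 = 0.052502
q = 5.25%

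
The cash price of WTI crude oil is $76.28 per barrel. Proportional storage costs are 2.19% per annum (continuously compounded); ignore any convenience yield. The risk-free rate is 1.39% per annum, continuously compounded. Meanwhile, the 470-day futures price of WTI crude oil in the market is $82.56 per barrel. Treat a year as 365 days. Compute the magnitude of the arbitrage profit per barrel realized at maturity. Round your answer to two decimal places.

Fair futures: F* = S·e^(carry·T), with carry = (r + u) = 0.0139 + 0.0219 = 0.0358
F* = 76.28 · e^(0.0358 × 470/365) = 76.28 · e^0.046099 = 76.28 × 1.047178 = $79.8787
Market $82.56 > fair $79.8787: forward overpriced → cash-and-carry (buy spot, short the forward).
At maturity, profit = |F_mkt − F*| = |82.56 − 79.8787| = $2.68 per barrel

$2.68 per barrel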